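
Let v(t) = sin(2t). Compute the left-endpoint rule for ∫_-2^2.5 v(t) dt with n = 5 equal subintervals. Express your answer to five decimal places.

0.43737

Δt = (2.5 − (-2))/5 = 0.9.
Left endpoints: -2, -1.1, -0.2, 0.7, 1.6.
v(-2) ≈ 0.75680, v(-1.1) ≈ -0.80850, v(-0.2) ≈ -0.38942, v(0.7) ≈ 0.98545, v(1.6) ≈ -0.05837.
Sum = Δt · [v(-2) + v(-1.1) + v(-0.2) + v(0.7) + v(1.6)].
Sum ≈ 0.43737.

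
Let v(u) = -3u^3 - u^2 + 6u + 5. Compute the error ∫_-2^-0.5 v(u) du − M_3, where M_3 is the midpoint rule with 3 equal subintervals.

0.3203125

Exact integral: ∫_-2^-0.5 v(u) du = 5.578125.
M_3 = 5.2578125.
Error = 5.578125 − 5.2578125 = 0.3203125.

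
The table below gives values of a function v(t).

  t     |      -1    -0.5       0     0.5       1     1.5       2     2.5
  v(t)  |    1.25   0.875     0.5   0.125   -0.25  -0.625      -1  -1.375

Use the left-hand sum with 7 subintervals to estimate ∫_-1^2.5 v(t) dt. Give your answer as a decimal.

0.4375

Δt = 0.5.
Sum = 0.5·[1.25 + 0.875 + 0.5 + 0.125 + (-0.25) + (-0.625) + (-1)] = 0.4375.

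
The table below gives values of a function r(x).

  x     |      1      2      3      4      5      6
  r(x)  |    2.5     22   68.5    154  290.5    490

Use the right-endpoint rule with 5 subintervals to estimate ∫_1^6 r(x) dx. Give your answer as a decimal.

Δx = 1.
Sum = 1·[22 + 68.5 + 154 + 290.5 + 490] = 1025.

1025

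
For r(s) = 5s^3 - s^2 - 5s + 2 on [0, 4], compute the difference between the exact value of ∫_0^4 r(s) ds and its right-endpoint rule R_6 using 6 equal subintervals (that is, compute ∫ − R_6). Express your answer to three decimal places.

-103.259

Exact integral: ∫_0^4 r(s) ds ≈ 266.66667.
R_6 ≈ 369.92593.
Error ≈ 266.66667 − 369.92593 ≈ -103.259.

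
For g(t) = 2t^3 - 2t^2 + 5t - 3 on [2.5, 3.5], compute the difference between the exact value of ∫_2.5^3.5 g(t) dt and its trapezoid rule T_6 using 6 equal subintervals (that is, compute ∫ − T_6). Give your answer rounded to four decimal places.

-0.0741

Exact integral: ∫_2.5^3.5 g(t) dt ≈ 49.333333.
T_6 ≈ 49.407407.
Error ≈ 49.333333 − 49.407407 ≈ -0.0741.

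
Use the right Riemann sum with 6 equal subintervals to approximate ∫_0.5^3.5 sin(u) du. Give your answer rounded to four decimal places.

1.5685

Δu = (3.5 − 0.5)/6 = 0.5.
Right endpoints: 1, 1.5, 2, 2.5, 3, 3.5.
f(1) ≈ 0.8415, f(1.5) ≈ 0.9975, f(2) ≈ 0.9093, f(2.5) ≈ 0.5985, f(3) ≈ 0.1411, f(3.5) ≈ -0.3508.
Sum = Δu · [f(1) + f(1.5) + f(2) + ...].
Sum ≈ 1.5685.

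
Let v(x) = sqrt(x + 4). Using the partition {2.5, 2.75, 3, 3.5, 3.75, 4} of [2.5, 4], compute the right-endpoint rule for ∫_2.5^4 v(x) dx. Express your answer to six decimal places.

4.083341

Subinterval widths: 0.25, 0.25, 0.5, 0.25, 0.25.
Right endpoints: 2.75, 3, 3.5, 3.75, 4.
v(2.75) ≈ 2.598076, v(3) ≈ 2.645751, v(3.5) ≈ 2.738613, v(3.75) ≈ 2.783882, v(4) ≈ 2.828427.
Sum = Σ Δx_i · v(x_i).
Sum ≈ 4.083341.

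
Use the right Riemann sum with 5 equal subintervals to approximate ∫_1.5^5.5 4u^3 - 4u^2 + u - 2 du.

Δu = (5.5 − 1.5)/5 = 0.8.
Right endpoints: 2.3, 3.1, 3.9, 4.7, 5.5.
f(2.3) = 27.808, f(3.1) = 81.824, f(3.9) = 178.336, f(4.7) = 329.632, f(5.5) = 548.
Sum = Δu · [f(2.3) + f(3.1) + f(3.9) + f(4.7) + f(5.5)].
Sum = 932.48.

932.48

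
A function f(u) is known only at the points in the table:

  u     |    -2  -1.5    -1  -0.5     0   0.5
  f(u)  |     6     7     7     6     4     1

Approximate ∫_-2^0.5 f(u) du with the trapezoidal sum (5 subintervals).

Δu = 0.5.
T_5 = (0.5/2)·[6 + 2·7 + 2·7 + 2·6 + 2·4 + 1] = 13.75.

13.75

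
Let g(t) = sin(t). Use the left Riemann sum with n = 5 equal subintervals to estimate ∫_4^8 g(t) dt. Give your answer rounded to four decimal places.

Δt = (8 − 4)/5 = 0.8.
Left endpoints: 4, 4.8, 5.6, 6.4, 7.2.
g(4) ≈ -0.7568, g(4.8) ≈ -0.9962, g(5.6) ≈ -0.6313, g(6.4) ≈ 0.1165, g(7.2) ≈ 0.7937.
Sum = Δt · [g(4) + g(4.8) + g(5.6) + g(6.4) + g(7.2)].
Sum ≈ -1.1792.

-1.1792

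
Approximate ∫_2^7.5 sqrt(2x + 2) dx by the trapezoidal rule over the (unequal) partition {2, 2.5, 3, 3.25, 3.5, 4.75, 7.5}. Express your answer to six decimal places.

Subinterval widths: 0.5, 0.5, 0.25, 0.25, 1.25, 2.75.
f(2) ≈ 2.449490, f(2.5) ≈ 2.645751, f(3) ≈ 2.828427, f(3.25) ≈ 2.915476, f(3.5) ≈ 3.000000, f(4.75) ≈ 3.391165, f(7.5) ≈ 4.123106.
On each subinterval the trapezoid contributes (Δx_i/2)·[f(x_{i-1}) + f(x_i)].
Sum ≈ 18.426377.

18.426377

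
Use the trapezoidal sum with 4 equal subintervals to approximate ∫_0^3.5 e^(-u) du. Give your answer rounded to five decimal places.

1.03090

Δu = (3.5 − 0)/4 = 0.875.
f(0) ≈ 1.00000, f(0.875) ≈ 0.41686, f(1.75) ≈ 0.17377, f(2.625) ≈ 0.07244, f(3.5) ≈ 0.03020.
T_4 = (Δu/2)·[f(u_0) + 2f(u_1) + 2f(u_2) + 2f(u_3) + f(u_4)].
Sum ≈ 1.03090.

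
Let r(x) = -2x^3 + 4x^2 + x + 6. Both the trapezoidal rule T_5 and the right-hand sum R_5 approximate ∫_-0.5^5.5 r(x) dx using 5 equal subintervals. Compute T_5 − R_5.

124.2

T_5 = -200.34.
R_5 = -324.54.
T_5 − R_5 = 124.2.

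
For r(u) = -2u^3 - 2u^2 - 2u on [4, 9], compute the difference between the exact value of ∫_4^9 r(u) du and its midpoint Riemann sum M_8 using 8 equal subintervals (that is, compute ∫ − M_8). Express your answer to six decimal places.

-6.673177

Exact integral: ∫_4^9 r(u) du ≈ -3660.83333333.
M_8 = -3654.16015625.
Error ≈ -3660.83333333 − (-3654.16015625) ≈ -6.673177.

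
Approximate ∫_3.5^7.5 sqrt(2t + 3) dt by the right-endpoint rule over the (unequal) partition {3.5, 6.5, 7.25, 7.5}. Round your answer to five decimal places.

Subinterval widths: 3, 0.75, 0.25.
Right endpoints: 6.5, 7.25, 7.5.
f(6.5) ≈ 4.00000, f(7.25) ≈ 4.18330, f(7.5) ≈ 4.24264.
Sum = Σ Δt_i · f(t_i).
Sum ≈ 16.19814.

16.19814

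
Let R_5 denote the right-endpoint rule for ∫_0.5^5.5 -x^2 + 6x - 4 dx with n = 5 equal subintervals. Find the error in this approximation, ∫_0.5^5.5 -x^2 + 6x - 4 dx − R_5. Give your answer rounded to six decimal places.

0.833333

Exact integral: ∫_0.5^5.5 f(x) dx ≈ 14.58333333.
R_5 = 13.75.
Error ≈ 14.58333333 − 13.75 ≈ 0.833333.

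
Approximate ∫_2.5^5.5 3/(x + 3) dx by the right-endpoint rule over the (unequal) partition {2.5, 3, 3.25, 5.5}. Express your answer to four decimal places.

1.1641

Subinterval widths: 0.5, 0.25, 2.25.
Right endpoints: 3, 3.25, 5.5.
f(3) = 0.5, f(3.25) = 0.48, f(5.5) = 6/17.
Sum = Σ Δx_i · f(x_i).
Sum ≈ 1.1641.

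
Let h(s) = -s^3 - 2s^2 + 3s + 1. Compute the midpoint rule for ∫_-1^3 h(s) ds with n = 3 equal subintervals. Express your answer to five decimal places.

Δs = (3 − (-1))/3 = 4/3.
Midpoints: -1/3, 1, 7/3.
h(-1/3) = -5/27, h(1) = 1, h(7/3) = -421/27.
Sum = Δs · [h(-1/3) + h(1) + h(7/3)].
Sum ≈ -19.70370.

-19.70370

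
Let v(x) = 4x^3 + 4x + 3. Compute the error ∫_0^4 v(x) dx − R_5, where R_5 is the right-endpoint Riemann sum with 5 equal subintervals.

-119.04

Exact integral: ∫_0^4 v(x) dx = 300.
R_5 = 419.04.
Error = 300 − 419.04 = -119.04.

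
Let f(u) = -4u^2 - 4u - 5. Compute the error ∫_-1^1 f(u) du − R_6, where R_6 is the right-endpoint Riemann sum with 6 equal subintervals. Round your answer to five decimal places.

1.48148

Exact integral: ∫_-1^1 f(u) du ≈ -12.6666667.
R_6 ≈ -14.1481481.
Error ≈ -12.6666667 − (-14.1481481) ≈ 1.48148.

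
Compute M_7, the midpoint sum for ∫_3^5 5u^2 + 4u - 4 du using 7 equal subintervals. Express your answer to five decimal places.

Δu = (5 − 3)/7 = 2/7.
Midpoints: 22/7, 24/7, 26/7, 4, 30/7, 32/7, 34/7.
f(22/7) = 2840/49, f(24/7) = 3356/49, f(26/7) = 3912/49, f(4) = 92, f(30/7) = 5144/49, f(32/7) = 5820/49, f(34/7) = 6536/49.
Sum = Δu · [f(22/7) + f(24/7) + f(26/7) + ...].
Sum ≈ 187.26531.

187.26531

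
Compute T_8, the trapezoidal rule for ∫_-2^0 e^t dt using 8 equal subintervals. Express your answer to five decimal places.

Δt = (0 − (-2))/8 = 0.25.
f(-2) ≈ 0.13534, f(-1.75) ≈ 0.17377, f(-1.5) ≈ 0.22313, f(-1.25) ≈ 0.28650, f(-1) ≈ 0.36788, f(-0.75) ≈ 0.47237, f(-0.5) ≈ 0.60653, f(-0.25) ≈ 0.77880, f(0) ≈ 1.00000.
T_8 = (Δt/2)·[f(t_0) + 2f(t_1) + ... + 2f(t_{7}) + f(t_8)].
Sum ≈ 0.86916.

0.86916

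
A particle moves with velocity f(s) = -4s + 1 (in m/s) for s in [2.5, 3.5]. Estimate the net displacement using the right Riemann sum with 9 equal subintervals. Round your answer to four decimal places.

-11.2222

Δs = (3.5 − 2.5)/9 = 1/9.
Right endpoints: 47/18, 49/18, 17/6, 53/18, 55/18, 19/6, 59/18, 61/18, 3.5.
f(47/18) = -85/9, f(49/18) = -89/9, f(17/6) = -31/3, f(53/18) = -97/9, f(55/18) = -101/9, f(19/6) = -35/3, f(59/18) = -109/9, f(61/18) = -113/9, f(3.5) = -13.
Sum = Δs · [f(47/18) + f(49/18) + f(17/6) + ...].
Sum ≈ -11.2222.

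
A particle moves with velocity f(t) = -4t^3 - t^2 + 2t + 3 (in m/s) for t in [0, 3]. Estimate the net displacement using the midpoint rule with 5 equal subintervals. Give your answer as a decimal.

Δt = (3 − 0)/5 = 0.6.
Midpoints: 0.3, 0.9, 1.5, 2.1, 2.7.
f(0.3) = 3.402, f(0.9) = 1.074, f(1.5) = -9.75, f(2.1) = -34.254, f(2.7) = -77.622.
Sum = Δt · [f(0.3) + f(0.9) + f(1.5) + f(2.1) + f(2.7)].
Sum = -70.29.

-70.29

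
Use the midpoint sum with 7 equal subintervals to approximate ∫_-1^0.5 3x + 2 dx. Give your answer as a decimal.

1.875

Δx = (0.5 − (-1))/7 = 3/14.
Midpoints: -25/28, -19/28, -13/28, -0.25, -1/28, 5/28, 11/28.
f(-25/28) = -19/28, f(-19/28) = -1/28, f(-13/28) = 17/28, f(-0.25) = 1.25, f(-1/28) = 53/28, f(5/28) = 71/28, f(11/28) = 89/28.
Sum = Δx · [f(-25/28) + f(-19/28) + f(-13/28) + ...].
Sum = 1.875.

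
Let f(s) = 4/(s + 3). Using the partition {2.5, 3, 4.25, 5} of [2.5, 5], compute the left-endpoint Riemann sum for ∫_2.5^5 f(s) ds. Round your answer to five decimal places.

1.61076

Subinterval widths: 0.5, 1.25, 0.75.
Left endpoints: 2.5, 3, 4.25.
f(2.5) = 8/11, f(3) = 2/3, f(4.25) = 16/29.
Sum = Σ Δs_i · f(s_i).
Sum ≈ 1.61076.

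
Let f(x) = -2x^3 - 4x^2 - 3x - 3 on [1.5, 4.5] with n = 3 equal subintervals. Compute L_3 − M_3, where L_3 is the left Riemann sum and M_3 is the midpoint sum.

111.75

L_3 = -238.25.
M_3 = -350.
L_3 − M_3 = 111.75.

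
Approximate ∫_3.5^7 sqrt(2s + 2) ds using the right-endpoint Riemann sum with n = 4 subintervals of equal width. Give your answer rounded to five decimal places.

Δs = (7 − 3.5)/4 = 0.875.
Right endpoints: 4.375, 5.25, 6.125, 7.
f(4.375) ≈ 3.27872, f(5.25) ≈ 3.53553, f(6.125) ≈ 3.77492, f(7) ≈ 4.00000.
Sum = Δs · [f(4.375) + f(5.25) + f(6.125) + f(7)].
Sum ≈ 12.76552.

12.76552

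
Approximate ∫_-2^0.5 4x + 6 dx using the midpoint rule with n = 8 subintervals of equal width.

7.5

Δx = (0.5 − (-2))/8 = 0.3125.
Midpoints: -1.84375, -1.53125, -1.21875, -0.90625, -0.59375, -0.28125, 0.03125, 0.34375.
f(-1.84375) = -1.375, f(-1.53125) = -0.125, f(-1.21875) = 1.125, f(-0.90625) = 2.375, f(-0.59375) = 3.625, f(-0.28125) = 4.875, f(0.03125) = 6.125, f(0.34375) = 7.375.
Sum = Δx · [f(-1.84375) + f(-1.53125) + f(-1.21875) + ...].
Sum = 7.5.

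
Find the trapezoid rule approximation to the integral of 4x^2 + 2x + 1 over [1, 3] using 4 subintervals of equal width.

Δx = (3 − 1)/4 = 0.5.
f(1) = 7, f(1.5) = 13, f(2) = 21, f(2.5) = 31, f(3) = 43.
T_4 = (Δx/2)·[f(x_0) + 2f(x_1) + 2f(x_2) + 2f(x_3) + f(x_4)].
Sum = 45.

45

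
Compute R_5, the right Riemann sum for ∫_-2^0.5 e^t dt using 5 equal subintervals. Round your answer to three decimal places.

1.923

Δt = (0.5 − (-2))/5 = 0.5.
Right endpoints: -1.5, -1, -0.5, 0, 0.5.
f(-1.5) ≈ 0.223, f(-1) ≈ 0.368, f(-0.5) ≈ 0.607, f(0) ≈ 1.000, f(0.5) ≈ 1.649.
Sum = Δt · [f(-1.5) + f(-1) + f(-0.5) + f(0) + f(0.5)].
Sum ≈ 1.923.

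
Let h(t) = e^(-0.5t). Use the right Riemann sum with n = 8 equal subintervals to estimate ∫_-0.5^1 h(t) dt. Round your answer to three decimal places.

1.292

Δt = (1 − (-0.5))/8 = 0.1875.
Right endpoints: -0.3125, -0.125, 0.0625, 0.25, 0.4375, 0.625, 0.8125, 1.
h(-0.3125) ≈ 1.169, h(-0.125) ≈ 1.064, h(0.0625) ≈ 0.969, h(0.25) ≈ 0.882, h(0.4375) ≈ 0.804, h(0.625) ≈ 0.732, h(0.8125) ≈ 0.666, h(1) ≈ 0.607.
Sum = Δt · [h(-0.3125) + h(-0.125) + h(0.0625) + ...].
Sum ≈ 1.292.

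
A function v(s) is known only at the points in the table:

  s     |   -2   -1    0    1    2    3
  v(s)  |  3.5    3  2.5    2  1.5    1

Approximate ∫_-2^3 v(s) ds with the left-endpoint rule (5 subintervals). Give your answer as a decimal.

Δs = 1.
Sum = 1·[3.5 + 3 + 2.5 + 2 + 1.5] = 12.5.

12.5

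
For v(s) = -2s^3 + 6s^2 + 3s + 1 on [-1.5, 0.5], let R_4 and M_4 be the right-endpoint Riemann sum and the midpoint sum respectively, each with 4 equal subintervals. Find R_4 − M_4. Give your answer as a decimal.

R_4 = 6.
M_4 = 8.125.
R_4 − M_4 = -2.125.

-2.125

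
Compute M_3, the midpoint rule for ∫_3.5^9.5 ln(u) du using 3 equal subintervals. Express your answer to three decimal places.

Δu = (9.5 − 3.5)/3 = 2.
Midpoints: 4.5, 6.5, 8.5.
f(4.5) ≈ 1.504, f(6.5) ≈ 1.872, f(8.5) ≈ 2.140.
Sum = Δu · [f(4.5) + f(6.5) + f(8.5)].
Sum ≈ 11.032.

11.032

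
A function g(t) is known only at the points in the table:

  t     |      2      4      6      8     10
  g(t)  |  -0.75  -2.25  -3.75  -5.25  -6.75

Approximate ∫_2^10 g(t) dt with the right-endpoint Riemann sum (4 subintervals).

-36

Δt = 2.
Sum = 2·[(-2.25) + (-3.75) + (-5.25) + (-6.75)] = -36.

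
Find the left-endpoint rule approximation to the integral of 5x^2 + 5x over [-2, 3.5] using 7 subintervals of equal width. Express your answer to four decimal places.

Δx = (3.5 − (-2))/7 = 11/14.
Left endpoints: -2, -17/14, -3/7, 5/14, 8/7, 27/14, 19/7.
f(-2) = 10, f(-17/14) = 255/196, f(-3/7) = -60/49, f(5/14) = 475/196, f(8/7) = 600/49, f(27/14) = 5535/196, f(19/7) = 2470/49.
Sum = Δx · [f(-2) + f(-17/14) + f(-3/7) + ...].
Sum ≈ 81.2372.

81.2372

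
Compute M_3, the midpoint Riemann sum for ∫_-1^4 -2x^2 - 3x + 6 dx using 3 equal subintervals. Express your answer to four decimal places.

-33.5185

Δx = (4 − (-1))/3 = 5/3.
Midpoints: -1/6, 1.5, 19/6.
f(-1/6) = 58/9, f(1.5) = -3, f(19/6) = -212/9.
Sum = Δx · [f(-1/6) + f(1.5) + f(19/6)].
Sum ≈ -33.5185.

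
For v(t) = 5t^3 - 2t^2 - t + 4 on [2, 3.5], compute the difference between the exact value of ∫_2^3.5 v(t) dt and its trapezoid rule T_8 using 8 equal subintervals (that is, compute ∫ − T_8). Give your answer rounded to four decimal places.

Exact integral: ∫_2^3.5 v(t) dt = 146.203125.
T_8 ≈ 146.548096.
Error ≈ 146.203125 − 146.548096 ≈ -0.3450.

-0.3450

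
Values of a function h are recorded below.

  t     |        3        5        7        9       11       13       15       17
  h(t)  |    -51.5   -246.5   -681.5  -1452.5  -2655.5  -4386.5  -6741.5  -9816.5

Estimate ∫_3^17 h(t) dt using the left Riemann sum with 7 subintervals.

-32431

Δt = 2.
Sum = 2·[(-51.5) + (-246.5) + (-681.5) + (-1452.5) + (-2655.5) + (-4386.5) + (-6741.5)] = -32431.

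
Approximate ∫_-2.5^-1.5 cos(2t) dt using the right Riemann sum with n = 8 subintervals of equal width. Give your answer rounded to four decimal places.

Δt = (-1.5 − (-2.5))/8 = 0.125.
Right endpoints: -2.375, -2.25, -2.125, -2, -1.875, -1.75, -1.625, -1.5.
f(-2.375) ≈ 0.0376, f(-2.25) ≈ -0.2108, f(-2.125) ≈ -0.4461, f(-2) ≈ -0.6536, f(-1.875) ≈ -0.8206, f(-1.75) ≈ -0.9365, f(-1.625) ≈ -0.9941, f(-1.5) ≈ -0.9900.
Sum = Δt · [f(-2.375) + f(-2.25) + f(-2.125) + ...].
Sum ≈ -0.6268.

-0.6268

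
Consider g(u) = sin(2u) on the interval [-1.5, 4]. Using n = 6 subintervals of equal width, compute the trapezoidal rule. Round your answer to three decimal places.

-0.297

Δu = (4 − (-1.5))/6 = 11/12.
g(-1.5) ≈ -0.141, g(-7/12) ≈ -0.919, g(1/3) ≈ 0.618, g(1.25) ≈ 0.598, g(13/6) ≈ -0.929, g(37/12) ≈ -0.116, g(4) ≈ 0.989.
T_6 = (Δu/2)·[g(u_0) + 2g(u_1) + ... + 2g(u_{5}) + g(u_6)].
Sum ≈ -0.297.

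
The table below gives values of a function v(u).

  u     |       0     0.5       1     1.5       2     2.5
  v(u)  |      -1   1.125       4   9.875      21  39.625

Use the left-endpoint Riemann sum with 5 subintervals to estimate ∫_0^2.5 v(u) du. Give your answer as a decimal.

17.5

Δu = 0.5.
Sum = 0.5·[(-1) + 1.125 + 4 + 9.875 + 21] = 17.5.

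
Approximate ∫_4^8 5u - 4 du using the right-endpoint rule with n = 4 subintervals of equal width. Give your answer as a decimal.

Δu = (8 − 4)/4 = 1.
Right endpoints: 5, 6, 7, 8.
f(5) = 21, f(6) = 26, f(7) = 31, f(8) = 36.
Sum = Δu · [f(5) + f(6) + f(7) + f(8)].
Sum = 114.

114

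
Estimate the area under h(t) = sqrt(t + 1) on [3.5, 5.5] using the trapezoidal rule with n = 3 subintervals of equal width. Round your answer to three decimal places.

4.682

Δt = (5.5 − 3.5)/3 = 2/3.
h(3.5) ≈ 2.121, h(25/6) ≈ 2.273, h(29/6) ≈ 2.415, h(5.5) ≈ 2.550.
T_3 = (Δt/2)·[h(t_0) + 2h(t_1) + 2h(t_2) + h(t_3)].
Sum ≈ 4.682.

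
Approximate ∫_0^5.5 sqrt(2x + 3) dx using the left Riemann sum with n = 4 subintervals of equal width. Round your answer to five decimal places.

Δx = (5.5 − 0)/4 = 1.375.
Left endpoints: 0, 1.375, 2.75, 4.125.
f(0) ≈ 1.73205, f(1.375) ≈ 2.39792, f(2.75) ≈ 2.91548, f(4.125) ≈ 3.35410.
Sum = Δx · [f(0) + f(1.375) + f(2.75) + f(4.125)].
Sum ≈ 14.29937.

14.29937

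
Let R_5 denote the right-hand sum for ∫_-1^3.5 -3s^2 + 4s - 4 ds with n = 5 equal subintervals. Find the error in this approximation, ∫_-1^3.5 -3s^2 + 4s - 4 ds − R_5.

8.91

Exact integral: ∫_-1^3.5 f(s) ds = -39.375.
R_5 = -48.285.
Error = -39.375 − (-48.285) = 8.91.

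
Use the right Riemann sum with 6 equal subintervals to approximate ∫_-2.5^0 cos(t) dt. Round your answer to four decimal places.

Δt = (0 − (-2.5))/6 = 5/12.
Right endpoints: -25/12, -5/3, -1.25, -5/6, -5/12, 0.
f(-25/12) ≈ -0.4904, f(-5/3) ≈ -0.0957, f(-1.25) ≈ 0.3153, f(-5/6) ≈ 0.6724, f(-5/12) ≈ 0.9144, f(0) ≈ 1.0000.
Sum = Δt · [f(-25/12) + f(-5/3) + f(-1.25) + ...].
Sum ≈ 0.9650.

0.9650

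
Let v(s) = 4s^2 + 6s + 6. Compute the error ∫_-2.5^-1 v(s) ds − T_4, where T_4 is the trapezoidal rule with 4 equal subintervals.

Exact integral: ∫_-2.5^-1 v(s) ds = 12.75.
T_4 = 12.890625.
Error = 12.75 − 12.890625 = -0.140625.

-0.140625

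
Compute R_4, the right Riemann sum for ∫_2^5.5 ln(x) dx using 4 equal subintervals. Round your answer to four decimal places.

4.9123

Δx = (5.5 − 2)/4 = 0.875.
Right endpoints: 2.875, 3.75, 4.625, 5.5.
f(2.875) ≈ 1.0561, f(3.75) ≈ 1.3218, f(4.625) ≈ 1.5315, f(5.5) ≈ 1.7047.
Sum = Δx · [f(2.875) + f(3.75) + f(4.625) + f(5.5)].
Sum ≈ 4.9123.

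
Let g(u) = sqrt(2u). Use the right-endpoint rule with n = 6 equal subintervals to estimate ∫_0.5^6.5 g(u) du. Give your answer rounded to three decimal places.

16.536

Δu = (6.5 − 0.5)/6 = 1.
Right endpoints: 1.5, 2.5, 3.5, 4.5, 5.5, 6.5.
g(1.5) ≈ 1.732, g(2.5) ≈ 2.236, g(3.5) ≈ 2.646, g(4.5) ≈ 3.000, g(5.5) ≈ 3.317, g(6.5) ≈ 3.606.
Sum = Δu · [g(1.5) + g(2.5) + g(3.5) + ...].
Sum ≈ 16.536.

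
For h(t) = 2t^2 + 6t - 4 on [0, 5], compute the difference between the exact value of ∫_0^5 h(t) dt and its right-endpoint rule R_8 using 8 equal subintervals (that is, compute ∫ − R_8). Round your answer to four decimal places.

-25.6510

Exact integral: ∫_0^5 h(t) dt ≈ 138.333333.
R_8 = 163.984375.
Error ≈ 138.333333 − 163.984375 ≈ -25.6510.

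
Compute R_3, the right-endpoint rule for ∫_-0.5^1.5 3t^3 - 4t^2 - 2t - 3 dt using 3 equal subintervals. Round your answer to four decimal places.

-9.3426

Δt = (1.5 − (-0.5))/3 = 2/3.
Right endpoints: 1/6, 5/6, 1.5.
f(1/6) = -247/72, f(5/6) = -137/24, f(1.5) = -4.875.
Sum = Δt · [f(1/6) + f(5/6) + f(1.5)].
Sum ≈ -9.3426.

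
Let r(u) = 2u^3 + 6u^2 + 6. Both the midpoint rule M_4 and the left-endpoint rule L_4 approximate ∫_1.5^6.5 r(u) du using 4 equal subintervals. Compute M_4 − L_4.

M_4 = 1442.96875.
L_4 = 1012.5.
M_4 − L_4 = 430.46875.

430.46875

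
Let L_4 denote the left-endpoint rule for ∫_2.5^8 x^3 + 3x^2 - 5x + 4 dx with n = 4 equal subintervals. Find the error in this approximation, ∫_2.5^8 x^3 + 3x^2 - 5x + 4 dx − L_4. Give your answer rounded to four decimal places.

408.9658

Exact integral: ∫_2.5^8 f(x) dx = 1388.234375.
L_4 ≈ 979.268555.
Error ≈ 1388.234375 − 979.268555 ≈ 408.9658.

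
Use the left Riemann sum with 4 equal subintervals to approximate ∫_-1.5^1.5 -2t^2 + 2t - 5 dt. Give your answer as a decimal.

Δt = (1.5 − (-1.5))/4 = 0.75.
Left endpoints: -1.5, -0.75, 0, 0.75.
f(-1.5) = -12.5, f(-0.75) = -7.625, f(0) = -5, f(0.75) = -4.625.
Sum = Δt · [f(-1.5) + f(-0.75) + f(0) + f(0.75)].
Sum = -22.3125.

-22.3125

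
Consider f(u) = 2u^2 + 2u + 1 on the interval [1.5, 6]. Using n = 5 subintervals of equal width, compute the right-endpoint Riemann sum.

215.64

Δu = (6 − 1.5)/5 = 0.9.
Right endpoints: 2.4, 3.3, 4.2, 5.1, 6.
f(2.4) = 17.32, f(3.3) = 29.38, f(4.2) = 44.68, f(5.1) = 63.22, f(6) = 85.
Sum = Δu · [f(2.4) + f(3.3) + f(4.2) + f(5.1) + f(6)].
Sum = 215.64.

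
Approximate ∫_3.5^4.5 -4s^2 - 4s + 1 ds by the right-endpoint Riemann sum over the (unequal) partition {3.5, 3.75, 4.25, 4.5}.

-86.1875

Subinterval widths: 0.25, 0.5, 0.25.
Right endpoints: 3.75, 4.25, 4.5.
f(3.75) = -70.25, f(4.25) = -88.25, f(4.5) = -98.
Sum = Σ Δs_i · f(s_i).
Sum = -86.1875.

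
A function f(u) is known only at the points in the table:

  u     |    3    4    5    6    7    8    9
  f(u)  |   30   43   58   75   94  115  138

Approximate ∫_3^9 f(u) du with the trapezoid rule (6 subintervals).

469

Δu = 1.
T_6 = (1/2)·[30 + 2·43 + 2·58 + 2·75 + 2·94 + 2·115 + 138] = 469.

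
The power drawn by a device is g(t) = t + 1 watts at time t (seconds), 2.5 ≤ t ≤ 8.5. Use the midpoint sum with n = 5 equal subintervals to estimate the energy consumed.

39

Δt = (8.5 − 2.5)/5 = 1.2.
Midpoints: 3.1, 4.3, 5.5, 6.7, 7.9.
g(3.1) = 4.1, g(4.3) = 5.3, g(5.5) = 6.5, g(6.7) = 7.7, g(7.9) = 8.9.
Sum = Δt · [g(3.1) + g(4.3) + g(5.5) + g(6.7) + g(7.9)].
Sum = 39.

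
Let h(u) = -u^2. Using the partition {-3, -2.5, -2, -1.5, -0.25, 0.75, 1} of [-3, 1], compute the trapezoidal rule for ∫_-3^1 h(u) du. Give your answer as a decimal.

-9.890625

Subinterval widths: 0.5, 0.5, 0.5, 1.25, 1, 0.25.
h(-3) = -9, h(-2.5) = -6.25, h(-2) = -4, h(-1.5) = -2.25, h(-0.25) = -0.0625, h(0.75) = -0.5625, h(1) = -1.
On each subinterval the trapezoid contributes (Δu_i/2)·[h(u_{i-1}) + h(u_i)].
Sum = -9.890625.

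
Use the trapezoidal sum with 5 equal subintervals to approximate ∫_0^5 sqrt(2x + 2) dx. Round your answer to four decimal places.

12.8794

Δx = (5 − 0)/5 = 1.
f(0) ≈ 1.4142, f(1) ≈ 2.0000, f(2) ≈ 2.4495, f(3) ≈ 2.8284, f(4) ≈ 3.1623, f(5) ≈ 3.4641.
T_5 = (Δx/2)·[f(x_0) + 2f(x_1) + ... + 2f(x_{4}) + f(x_5)].
Sum ≈ 12.8794.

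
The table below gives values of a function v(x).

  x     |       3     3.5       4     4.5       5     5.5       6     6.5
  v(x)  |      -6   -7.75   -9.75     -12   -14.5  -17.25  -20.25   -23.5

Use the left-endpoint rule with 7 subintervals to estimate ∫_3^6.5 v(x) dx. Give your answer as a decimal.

-43.75

Δx = 0.5.
Sum = 0.5·[(-6) + (-7.75) + (-9.75) + (-12) + (-14.5) + (-17.25) + (-20.25)] = -43.75.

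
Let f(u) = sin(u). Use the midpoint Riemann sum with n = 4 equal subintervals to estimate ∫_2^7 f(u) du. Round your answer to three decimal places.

Δu = (7 − 2)/4 = 1.25.
Midpoints: 2.625, 3.875, 5.125, 6.375.
f(2.625) ≈ 0.494, f(3.875) ≈ -0.669, f(5.125) ≈ -0.916, f(6.375) ≈ 0.092.
Sum = Δu · [f(2.625) + f(3.875) + f(5.125) + f(6.375)].
Sum ≈ -1.250.

-1.250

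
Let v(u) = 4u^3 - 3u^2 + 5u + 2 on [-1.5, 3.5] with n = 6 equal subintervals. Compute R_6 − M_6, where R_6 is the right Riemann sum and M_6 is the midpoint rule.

82.8125

R_6 ≈ 213.9583333.
M_6 ≈ 131.1458333.
R_6 − M_6 = 82.8125.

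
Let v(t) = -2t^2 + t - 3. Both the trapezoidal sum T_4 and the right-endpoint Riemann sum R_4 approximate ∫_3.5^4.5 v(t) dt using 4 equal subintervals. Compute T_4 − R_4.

T_4 = -31.1875.
R_4 = -33.0625.
T_4 − R_4 = 1.875.

1.875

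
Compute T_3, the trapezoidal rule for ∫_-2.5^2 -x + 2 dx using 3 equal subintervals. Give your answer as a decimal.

Δx = (2 − (-2.5))/3 = 1.5.
f(-2.5) = 4.5, f(-1) = 3, f(0.5) = 1.5, f(2) = 0.
T_3 = (Δx/2)·[f(x_0) + 2f(x_1) + 2f(x_2) + f(x_3)].
Sum = 10.125.

10.125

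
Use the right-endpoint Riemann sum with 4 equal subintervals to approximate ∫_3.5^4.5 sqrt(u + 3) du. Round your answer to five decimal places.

2.66876

Δu = (4.5 − 3.5)/4 = 0.25.
Right endpoints: 3.75, 4, 4.25, 4.5.
f(3.75) ≈ 2.59808, f(4) ≈ 2.64575, f(4.25) ≈ 2.69258, f(4.5) ≈ 2.73861.
Sum = Δu · [f(3.75) + f(4) + f(4.25) + f(4.5)].
Sum ≈ 2.66876.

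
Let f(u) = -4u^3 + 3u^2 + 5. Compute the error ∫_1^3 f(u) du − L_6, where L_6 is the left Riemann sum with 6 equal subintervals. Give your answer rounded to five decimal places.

Exact integral: ∫_1^3 f(u) du = -44.
L_6 ≈ -31.4444444.
Error ≈ -44 − (-31.4444444) ≈ -12.55556.

-12.55556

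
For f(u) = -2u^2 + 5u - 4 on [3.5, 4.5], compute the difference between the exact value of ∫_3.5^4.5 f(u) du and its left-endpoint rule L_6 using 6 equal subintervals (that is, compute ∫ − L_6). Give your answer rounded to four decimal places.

Exact integral: ∫_3.5^4.5 f(u) du ≈ -16.166667.
L_6 ≈ -15.259259.
Error ≈ -16.166667 − (-15.259259) ≈ -0.9074.

-0.9074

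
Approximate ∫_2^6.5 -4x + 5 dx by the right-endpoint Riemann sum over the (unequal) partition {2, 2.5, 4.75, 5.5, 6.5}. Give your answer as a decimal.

-67.75

Subinterval widths: 0.5, 2.25, 0.75, 1.
Right endpoints: 2.5, 4.75, 5.5, 6.5.
f(2.5) = -5, f(4.75) = -14, f(5.5) = -17, f(6.5) = -21.
Sum = Σ Δx_i · f(x_i).
Sum = -67.75.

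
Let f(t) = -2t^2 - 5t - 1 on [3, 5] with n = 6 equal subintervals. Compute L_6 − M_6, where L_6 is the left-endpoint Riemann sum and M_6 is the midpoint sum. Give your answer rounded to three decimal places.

L_6 ≈ -100.40741.
M_6 ≈ -107.29630.
L_6 − M_6 ≈ 6.889.

6.889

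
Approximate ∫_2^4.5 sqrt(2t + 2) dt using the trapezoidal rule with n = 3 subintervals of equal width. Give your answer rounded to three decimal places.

Δt = (4.5 − 2)/3 = 5/6.
f(2) ≈ 2.449, f(17/6) ≈ 2.769, f(11/3) ≈ 3.055, f(4.5) ≈ 3.317.
T_3 = (Δt/2)·[f(t_0) + 2f(t_1) + 2f(t_2) + f(t_3)].
Sum ≈ 7.256.

7.256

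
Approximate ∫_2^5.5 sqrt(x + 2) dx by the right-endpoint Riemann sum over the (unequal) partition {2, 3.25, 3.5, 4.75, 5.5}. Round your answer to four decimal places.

Subinterval widths: 1.25, 0.25, 1.25, 0.75.
Right endpoints: 3.25, 3.5, 4.75, 5.5.
f(3.25) ≈ 2.2913, f(3.5) ≈ 2.3452, f(4.75) ≈ 2.5981, f(5.5) ≈ 2.7386.
Sum = Σ Δx_i · f(x_i).
Sum ≈ 8.7520.

8.7520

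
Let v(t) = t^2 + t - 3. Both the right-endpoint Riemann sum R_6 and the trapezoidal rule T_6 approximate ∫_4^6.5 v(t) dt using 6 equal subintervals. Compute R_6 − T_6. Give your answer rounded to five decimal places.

5.98958

R_6 ≈ 81.8952546.
T_6 ≈ 75.9056713.
R_6 − T_6 ≈ 5.98958.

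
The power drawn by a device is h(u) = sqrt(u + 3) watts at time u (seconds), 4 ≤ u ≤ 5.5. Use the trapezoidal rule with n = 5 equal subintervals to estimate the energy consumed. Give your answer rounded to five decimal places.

4.17406

Δu = (5.5 − 4)/5 = 0.3.
h(4) ≈ 2.64575, h(4.3) ≈ 2.70185, h(4.6) ≈ 2.75681, h(4.9) ≈ 2.81069, h(5.2) ≈ 2.86356, h(5.5) ≈ 2.91548.
T_5 = (Δu/2)·[h(u_0) + 2h(u_1) + ... + 2h(u_{4}) + h(u_5)].
Sum ≈ 4.17406.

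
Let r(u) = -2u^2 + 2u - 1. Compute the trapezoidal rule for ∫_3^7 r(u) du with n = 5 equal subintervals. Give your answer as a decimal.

-175.52

Δu = (7 − 3)/5 = 0.8.
r(3) = -13, r(3.8) = -22.28, r(4.6) = -34.12, r(5.4) = -48.52, r(6.2) = -65.48, r(7) = -85.
T_5 = (Δu/2)·[r(u_0) + 2r(u_1) + ... + 2r(u_{4}) + r(u_5)].
Sum = -175.52.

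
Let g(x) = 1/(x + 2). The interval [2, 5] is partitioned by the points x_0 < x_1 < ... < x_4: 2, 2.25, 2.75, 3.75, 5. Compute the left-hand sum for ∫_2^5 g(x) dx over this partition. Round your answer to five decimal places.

0.60806

Subinterval widths: 0.25, 0.5, 1, 1.25.
Left endpoints: 2, 2.25, 2.75, 3.75.
g(2) = 0.25, g(2.25) = 4/17, g(2.75) = 4/19, g(3.75) = 4/23.
Sum = Σ Δx_i · g(x_i).
Sum ≈ 0.60806.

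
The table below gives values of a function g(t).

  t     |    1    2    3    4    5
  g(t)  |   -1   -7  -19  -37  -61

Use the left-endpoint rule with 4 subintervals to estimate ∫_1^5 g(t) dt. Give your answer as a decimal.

-64

Δt = 1.
Sum = 1·[(-1) + (-7) + (-19) + (-37)] = -64.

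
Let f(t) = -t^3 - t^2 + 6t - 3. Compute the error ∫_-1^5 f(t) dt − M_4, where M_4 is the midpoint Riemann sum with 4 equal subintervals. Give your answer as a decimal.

-7.875

Exact integral: ∫_-1^5 f(t) dt = -144.
M_4 = -136.125.
Error = -144 − (-136.125) = -7.875.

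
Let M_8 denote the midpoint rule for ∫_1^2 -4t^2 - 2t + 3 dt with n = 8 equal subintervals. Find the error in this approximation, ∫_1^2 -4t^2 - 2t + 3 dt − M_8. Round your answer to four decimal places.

Exact integral: ∫_1^2 f(t) dt ≈ -9.333333.
M_8 = -9.328125.
Error ≈ -9.333333 − (-9.328125) ≈ -0.0052.

-0.0052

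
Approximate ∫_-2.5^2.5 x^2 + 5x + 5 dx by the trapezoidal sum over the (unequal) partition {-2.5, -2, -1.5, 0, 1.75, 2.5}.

36.984375

Subinterval widths: 0.5, 0.5, 1.5, 1.75, 0.75.
f(-2.5) = -1.25, f(-2) = -1, f(-1.5) = -0.25, f(0) = 5, f(1.75) = 16.8125, f(2.5) = 23.75.
On each subinterval the trapezoid contributes (Δx_i/2)·[f(x_{i-1}) + f(x_i)].
Sum = 36.984375.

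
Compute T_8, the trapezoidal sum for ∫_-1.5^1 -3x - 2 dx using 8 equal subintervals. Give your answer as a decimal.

Δx = (1 − (-1.5))/8 = 0.3125.
f(-1.5) = 2.5, f(-1.1875) = 1.5625, f(-0.875) = 0.625, f(-0.5625) = -0.3125, f(-0.25) = -1.25, f(0.0625) = -2.1875, f(0.375) = -3.125, f(0.6875) = -4.0625, f(1) = -5.
T_8 = (Δx/2)·[f(x_0) + 2f(x_1) + ... + 2f(x_{7}) + f(x_8)].
Sum = -3.125.

-3.125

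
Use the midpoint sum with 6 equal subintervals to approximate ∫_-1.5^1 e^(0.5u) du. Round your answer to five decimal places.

2.34846

Δu = (1 − (-1.5))/6 = 5/12.
Midpoints: -31/24, -0.875, -11/24, -1/24, 0.375, 19/24.
f(-31/24) ≈ 0.52423, f(-0.875) ≈ 0.64565, f(-11/24) ≈ 0.79520, f(-1/24) ≈ 0.97938, f(0.375) ≈ 1.20623, f(19/24) ≈ 1.48562.
Sum = Δu · [f(-31/24) + f(-0.875) + f(-11/24) + ...].
Sum ≈ 2.34846.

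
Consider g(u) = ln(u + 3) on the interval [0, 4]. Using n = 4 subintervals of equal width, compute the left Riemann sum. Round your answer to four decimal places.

Δu = (4 − 0)/4 = 1.
Left endpoints: 0, 1, 2, 3.
g(0) ≈ 1.0986, g(1) ≈ 1.3863, g(2) ≈ 1.6094, g(3) ≈ 1.7918.
Sum = Δu · [g(0) + g(1) + g(2) + g(3)].
Sum ≈ 5.8861.

5.8861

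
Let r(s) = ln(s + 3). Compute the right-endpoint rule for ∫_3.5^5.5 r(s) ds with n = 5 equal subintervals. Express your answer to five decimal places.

4.07702

Δs = (5.5 − 3.5)/5 = 0.4.
Right endpoints: 3.9, 4.3, 4.7, 5.1, 5.5.
r(3.9) ≈ 1.93152, r(4.3) ≈ 1.98787, r(4.7) ≈ 2.04122, r(5.1) ≈ 2.09186, r(5.5) ≈ 2.14007.
Sum = Δs · [r(3.9) + r(4.3) + r(4.7) + r(5.1) + r(5.5)].
Sum ≈ 4.07702.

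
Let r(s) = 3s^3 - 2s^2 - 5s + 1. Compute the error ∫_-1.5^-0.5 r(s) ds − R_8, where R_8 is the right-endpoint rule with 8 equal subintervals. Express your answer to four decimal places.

-0.5182

Exact integral: ∫_-1.5^-0.5 r(s) ds ≈ 0.083333.
R_8 = 0.6015625.
Error ≈ 0.083333 − 0.6015625 ≈ -0.5182.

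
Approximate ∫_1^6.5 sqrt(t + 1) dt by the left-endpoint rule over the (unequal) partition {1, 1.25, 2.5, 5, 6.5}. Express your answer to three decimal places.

Subinterval widths: 0.25, 1.25, 2.5, 1.5.
Left endpoints: 1, 1.25, 2.5, 5.
f(1) ≈ 1.414, f(1.25) ≈ 1.500, f(2.5) ≈ 1.871, f(5) ≈ 2.449.
Sum = Σ Δt_i · f(t_i).
Sum ≈ 10.580.

10.580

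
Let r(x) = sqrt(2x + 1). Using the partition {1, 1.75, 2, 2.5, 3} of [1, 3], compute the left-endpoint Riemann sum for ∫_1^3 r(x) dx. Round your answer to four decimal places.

Subinterval widths: 0.75, 0.25, 0.5, 0.5.
Left endpoints: 1, 1.75, 2, 2.5.
r(1) ≈ 1.7321, r(1.75) ≈ 2.1213, r(2) ≈ 2.2361, r(2.5) ≈ 2.4495.
Sum = Σ Δx_i · r(x_i).
Sum ≈ 4.1721.

4.1721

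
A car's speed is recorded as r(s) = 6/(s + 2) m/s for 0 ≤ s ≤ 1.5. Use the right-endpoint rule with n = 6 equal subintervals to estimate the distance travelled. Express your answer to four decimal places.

3.2022

Δs = (1.5 − 0)/6 = 0.25.
Right endpoints: 0.25, 0.5, 0.75, 1, 1.25, 1.5.
r(0.25) = 8/3, r(0.5) = 2.4, r(0.75) = 24/11, r(1) = 2, r(1.25) = 24/13, r(1.5) = 12/7.
Sum = Δs · [r(0.25) + r(0.5) + r(0.75) + ...].
Sum ≈ 3.2022.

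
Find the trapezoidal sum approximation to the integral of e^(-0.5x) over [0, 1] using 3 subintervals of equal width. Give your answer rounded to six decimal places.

Δx = (1 − 0)/3 = 1/3.
f(0) ≈ 1.000000, f(1/3) ≈ 0.846482, f(2/3) ≈ 0.716531, f(1) ≈ 0.606531.
T_3 = (Δx/2)·[f(x_0) + 2f(x_1) + 2f(x_2) + f(x_3)].
Sum ≈ 0.788759.

0.788759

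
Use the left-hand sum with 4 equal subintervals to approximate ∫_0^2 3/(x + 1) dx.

3.85

Δx = (2 − 0)/4 = 0.5.
Left endpoints: 0, 0.5, 1, 1.5.
f(0) = 3, f(0.5) = 2, f(1) = 1.5, f(1.5) = 1.2.
Sum = Δx · [f(0) + f(0.5) + f(1) + f(1.5)].
Sum = 3.85.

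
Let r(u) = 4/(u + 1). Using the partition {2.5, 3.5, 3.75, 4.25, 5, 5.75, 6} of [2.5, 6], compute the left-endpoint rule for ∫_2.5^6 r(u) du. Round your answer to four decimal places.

3.0057

Subinterval widths: 1, 0.25, 0.5, 0.75, 0.75, 0.25.
Left endpoints: 2.5, 3.5, 3.75, 4.25, 5, 5.75.
r(2.5) = 8/7, r(3.5) = 8/9, r(3.75) = 16/19, r(4.25) = 16/21, r(5) = 2/3, r(5.75) = 16/27.
Sum = Σ Δu_i · r(u_i).
Sum ≈ 3.0057.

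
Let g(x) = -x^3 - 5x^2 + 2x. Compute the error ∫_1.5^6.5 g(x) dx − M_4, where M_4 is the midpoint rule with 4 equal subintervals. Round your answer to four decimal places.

Exact integral: ∫_1.5^6.5 g(x) dx ≈ -857.083333.
M_4 = -846.015625.
Error ≈ -857.083333 − (-846.015625) ≈ -11.0677.

-11.0677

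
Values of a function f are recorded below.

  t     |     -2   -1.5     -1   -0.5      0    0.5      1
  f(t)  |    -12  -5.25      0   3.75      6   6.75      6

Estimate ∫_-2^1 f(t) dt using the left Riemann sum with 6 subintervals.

-0.375

Δt = 0.5.
Sum = 0.5·[(-12) + (-5.25) + 0 + 3.75 + 6 + 6.75] = -0.375.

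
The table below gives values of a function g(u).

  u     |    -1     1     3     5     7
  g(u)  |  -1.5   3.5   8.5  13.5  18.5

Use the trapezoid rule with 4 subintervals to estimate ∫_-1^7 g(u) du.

Δu = 2.
T_4 = (2/2)·[(-1.5) + 2·3.5 + 2·8.5 + 2·13.5 + 18.5] = 68.

68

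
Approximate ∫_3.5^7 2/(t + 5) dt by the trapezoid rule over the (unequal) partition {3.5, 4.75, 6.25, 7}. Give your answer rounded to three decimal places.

0.692

Subinterval widths: 1.25, 1.5, 0.75.
f(3.5) = 4/17, f(4.75) = 8/39, f(6.25) = 8/45, f(7) = 1/6.
On each subinterval the trapezoid contributes (Δt_i/2)·[f(t_{i-1}) + f(t_i)].
Sum ≈ 0.692.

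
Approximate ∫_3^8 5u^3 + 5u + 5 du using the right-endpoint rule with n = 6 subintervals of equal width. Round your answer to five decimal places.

6249.82639

Δu = (8 − 3)/6 = 5/6.
Right endpoints: 23/6, 14/3, 5.5, 19/3, 43/6, 8.
f(23/6) = 66055/216, f(14/3) = 14485/27, f(5.5) = 864.375, f(19/3) = 35285/27, f(43/6) = 406355/216, f(8) = 2605.
Sum = Δu · [f(23/6) + f(14/3) + f(5.5) + ...].
Sum ≈ 6249.82639.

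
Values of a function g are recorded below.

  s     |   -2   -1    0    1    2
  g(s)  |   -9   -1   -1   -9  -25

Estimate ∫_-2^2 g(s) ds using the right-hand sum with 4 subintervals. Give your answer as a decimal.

-36

Δs = 1.
Sum = 1·[(-1) + (-1) + (-9) + (-25)] = -36.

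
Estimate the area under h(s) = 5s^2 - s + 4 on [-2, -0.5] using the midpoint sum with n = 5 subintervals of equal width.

Δs = (-0.5 − (-2))/5 = 0.3.
Midpoints: -1.85, -1.55, -1.25, -0.95, -0.65.
h(-1.85) = 22.9625, h(-1.55) = 17.5625, h(-1.25) = 13.0625, h(-0.95) = 9.4625, h(-0.65) = 6.7625.
Sum = Δs · [h(-1.85) + h(-1.55) + h(-1.25) + h(-0.95) + h(-0.65)].
Sum = 20.94375.

20.94375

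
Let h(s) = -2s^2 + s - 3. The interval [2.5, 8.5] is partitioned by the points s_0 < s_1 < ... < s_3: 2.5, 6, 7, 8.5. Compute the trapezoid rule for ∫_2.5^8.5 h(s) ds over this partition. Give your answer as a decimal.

Subinterval widths: 3.5, 1, 1.5.
h(2.5) = -13, h(6) = -69, h(7) = -94, h(8.5) = -139.
On each subinterval the trapezoid contributes (Δs_i/2)·[h(s_{i-1}) + h(s_i)].
Sum = -399.75.

-399.75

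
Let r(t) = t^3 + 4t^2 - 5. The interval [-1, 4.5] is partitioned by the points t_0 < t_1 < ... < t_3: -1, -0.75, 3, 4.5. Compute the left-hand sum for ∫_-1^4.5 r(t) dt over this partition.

Subinterval widths: 0.25, 3.75, 1.5.
Left endpoints: -1, -0.75, 3.
r(-1) = -2, r(-0.75) = -3.171875, r(3) = 58.
Sum = Σ Δt_i · r(t_i).
Sum = 74.60546875.

74.60546875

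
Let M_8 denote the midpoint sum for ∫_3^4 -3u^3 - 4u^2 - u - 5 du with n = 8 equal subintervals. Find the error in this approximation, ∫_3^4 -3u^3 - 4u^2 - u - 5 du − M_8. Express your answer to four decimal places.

Exact integral: ∫_3^4 f(u) du ≈ -189.083333.
M_8 ≈ -189.037109.
Error ≈ -189.083333 − (-189.037109) ≈ -0.0462.

-0.0462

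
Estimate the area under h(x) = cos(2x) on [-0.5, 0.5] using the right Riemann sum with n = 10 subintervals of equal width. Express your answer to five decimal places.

0.83866

Δx = (0.5 − (-0.5))/10 = 0.1.
Right endpoints: -0.4, -0.3, -0.2, -0.1, 0, 0.1, 0.2, 0.3, 0.4, 0.5.
h(-0.4) ≈ 0.69671, h(-0.3) ≈ 0.82534, h(-0.2) ≈ 0.92106, h(-0.1) ≈ 0.98007, h(0) ≈ 1.00000, h(0.1) ≈ 0.98007, h(0.2) ≈ 0.92106, h(0.3) ≈ 0.82534, h(0.4) ≈ 0.69671, h(0.5) ≈ 0.54030.
Sum = Δx · [h(-0.4) + h(-0.3) + h(-0.2) + ...].
Sum ≈ 0.83866.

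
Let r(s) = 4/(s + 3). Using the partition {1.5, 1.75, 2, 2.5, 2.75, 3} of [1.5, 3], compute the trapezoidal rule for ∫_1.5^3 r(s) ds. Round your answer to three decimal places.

Subinterval widths: 0.25, 0.25, 0.5, 0.25, 0.25.
r(1.5) = 8/9, r(1.75) = 16/19, r(2) = 0.8, r(2.5) = 8/11, r(2.75) = 16/23, r(3) = 2/3.
On each subinterval the trapezoid contributes (Δs_i/2)·[r(s_{i-1}) + r(s_i)].
Sum ≈ 1.152.

1.152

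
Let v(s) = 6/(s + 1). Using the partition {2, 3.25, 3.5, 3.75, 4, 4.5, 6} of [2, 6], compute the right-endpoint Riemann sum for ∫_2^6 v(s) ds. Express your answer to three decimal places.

Subinterval widths: 1.25, 0.25, 0.25, 0.25, 0.5, 1.5.
Right endpoints: 3.25, 3.5, 3.75, 4, 4.5, 6.
v(3.25) = 24/17, v(3.5) = 4/3, v(3.75) = 24/19, v(4) = 1.2, v(4.5) = 12/11, v(6) = 6/7.
Sum = Σ Δs_i · v(s_i).
Sum ≈ 4.545.

4.545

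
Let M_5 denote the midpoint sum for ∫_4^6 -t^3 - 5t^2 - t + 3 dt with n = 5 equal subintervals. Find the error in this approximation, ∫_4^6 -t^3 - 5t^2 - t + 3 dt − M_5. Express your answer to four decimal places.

Exact integral: ∫_4^6 f(t) dt ≈ -517.333333.
M_5 = -516.8.
Error ≈ -517.333333 − (-516.8) ≈ -0.5333.

-0.5333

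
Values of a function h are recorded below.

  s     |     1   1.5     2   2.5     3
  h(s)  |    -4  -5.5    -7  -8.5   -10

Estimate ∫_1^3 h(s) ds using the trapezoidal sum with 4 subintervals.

Δs = 0.5.
T_4 = (0.5/2)·[(-4) + 2·(-5.5) + 2·(-7) + 2·(-8.5) + (-10)] = -14.

-14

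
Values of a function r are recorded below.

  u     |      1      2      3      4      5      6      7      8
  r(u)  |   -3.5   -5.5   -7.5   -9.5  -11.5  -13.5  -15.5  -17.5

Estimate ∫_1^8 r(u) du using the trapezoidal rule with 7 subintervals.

-73.5

Δu = 1.
T_7 = (1/2)·[(-3.5) + 2·(-5.5) + 2·(-7.5) + 2·(-9.5) + 2·(-11.5) + 2·(-13.5) + 2·(-15.5) + (-17.5)] = -73.5.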